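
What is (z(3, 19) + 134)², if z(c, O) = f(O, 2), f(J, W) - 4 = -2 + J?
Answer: 24025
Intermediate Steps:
f(J, W) = 2 + J (f(J, W) = 4 + (-2 + J) = 2 + J)
z(c, O) = 2 + O
(z(3, 19) + 134)² = ((2 + 19) + 134)² = (21 + 134)² = 155² = 24025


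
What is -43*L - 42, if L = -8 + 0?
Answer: 302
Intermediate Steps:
L = -8
-43*L - 42 = -43*(-8) - 42 = 344 - 42 = 302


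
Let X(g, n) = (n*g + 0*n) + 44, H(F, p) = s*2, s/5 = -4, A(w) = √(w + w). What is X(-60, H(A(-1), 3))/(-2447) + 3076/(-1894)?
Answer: -6077954/2317309 ≈ -2.6228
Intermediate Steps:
A(w) = √2*√w (A(w) = √(2*w) = √2*√w)
s = -20 (s = 5*(-4) = -20)
H(F, p) = -40 (H(F, p) = -20*2 = -40)
X(g, n) = 44 + g*n (X(g, n) = (g*n + 0) + 44 = g*n + 44 = 44 + g*n)
X(-60, H(A(-1), 3))/(-2447) + 3076/(-1894) = (44 - 60*(-40))/(-2447) + 3076/(-1894) = (44 + 2400)*(-1/2447) + 3076*(-1/1894) = 2444*(-1/2447) - 1538/947 = -2444/2447 - 1538/947 = -6077954/2317309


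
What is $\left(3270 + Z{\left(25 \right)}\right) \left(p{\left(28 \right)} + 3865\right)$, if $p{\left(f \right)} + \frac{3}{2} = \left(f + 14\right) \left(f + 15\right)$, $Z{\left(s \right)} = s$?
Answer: $\frac{37362005}{2} \approx 1.8681 \cdot 10^{7}$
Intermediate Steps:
$p{\left(f \right)} = - \frac{3}{2} + \left(14 + f\right) \left(15 + f\right)$ ($p{\left(f \right)} = - \frac{3}{2} + \left(f + 14\right) \left(f + 15\right) = - \frac{3}{2} + \left(14 + f\right) \left(15 + f\right)$)
$\left(3270 + Z{\left(25 \right)}\right) \left(p{\left(28 \right)} + 3865\right) = \left(3270 + 25\right) \left(\left(\frac{417}{2} + 28^{2} + 29 \cdot 28\right) + 3865\right) = 3295 \left(\left(\frac{417}{2} + 784 + 812\right) + 3865\right) = 3295 \left(\frac{3609}{2} + 3865\right) = 3295 \cdot \frac{11339}{2} = \frac{37362005}{2}$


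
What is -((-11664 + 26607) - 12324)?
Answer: -2619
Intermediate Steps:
-((-11664 + 26607) - 12324) = -(14943 - 12324) = -1*2619 = -2619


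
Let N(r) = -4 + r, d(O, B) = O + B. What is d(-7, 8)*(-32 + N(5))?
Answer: -31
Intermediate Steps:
d(O, B) = B + O
d(-7, 8)*(-32 + N(5)) = (8 - 7)*(-32 + (-4 + 5)) = 1*(-32 + 1) = 1*(-31) = -31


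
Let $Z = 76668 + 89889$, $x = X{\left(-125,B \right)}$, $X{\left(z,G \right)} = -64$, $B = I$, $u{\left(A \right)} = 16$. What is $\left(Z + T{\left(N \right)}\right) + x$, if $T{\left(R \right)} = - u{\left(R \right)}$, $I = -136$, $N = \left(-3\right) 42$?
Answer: $166477$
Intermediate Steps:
$N = -126$
$B = -136$
$T{\left(R \right)} = -16$ ($T{\left(R \right)} = \left(-1\right) 16 = -16$)
$x = -64$
$Z = 166557$
$\left(Z + T{\left(N \right)}\right) + x = \left(166557 - 16\right) - 64 = 166541 - 64 = 166477$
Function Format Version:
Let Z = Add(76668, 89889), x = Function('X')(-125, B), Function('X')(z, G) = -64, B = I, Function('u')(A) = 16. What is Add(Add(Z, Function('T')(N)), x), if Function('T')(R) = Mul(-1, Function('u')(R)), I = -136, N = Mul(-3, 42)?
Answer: 166477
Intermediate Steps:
N = -126
B = -136
Function('T')(R) = -16 (Function('T')(R) = Mul(-1, 16) = -16)
x = -64
Z = 166557
Add(Add(Z, Function('T')(N)), x) = Add(Add(166557, -16), -64) = Add(166541, -64) = 166477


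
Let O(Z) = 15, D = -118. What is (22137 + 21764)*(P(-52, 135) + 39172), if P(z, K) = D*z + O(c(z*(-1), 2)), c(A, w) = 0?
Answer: 1989725023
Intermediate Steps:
P(z, K) = 15 - 118*z (P(z, K) = -118*z + 15 = 15 - 118*z)
(22137 + 21764)*(P(-52, 135) + 39172) = (22137 + 21764)*((15 - 118*(-52)) + 39172) = 43901*((15 + 6136) + 39172) = 43901*(6151 + 39172) = 43901*45323 = 1989725023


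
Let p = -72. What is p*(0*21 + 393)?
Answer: -28296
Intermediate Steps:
p*(0*21 + 393) = -72*(0*21 + 393) = -72*(0 + 393) = -72*393 = -28296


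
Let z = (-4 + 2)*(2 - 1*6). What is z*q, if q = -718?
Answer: -5744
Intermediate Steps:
z = 8 (z = -2*(2 - 6) = -2*(-4) = 8)
z*q = 8*(-718) = -5744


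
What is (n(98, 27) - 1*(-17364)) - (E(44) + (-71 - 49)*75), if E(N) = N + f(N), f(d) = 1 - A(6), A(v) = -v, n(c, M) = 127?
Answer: 26440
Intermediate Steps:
f(d) = 7 (f(d) = 1 - (-1)*6 = 1 - 1*(-6) = 1 + 6 = 7)
E(N) = 7 + N (E(N) = N + 7 = 7 + N)
(n(98, 27) - 1*(-17364)) - (E(44) + (-71 - 49)*75) = (127 - 1*(-17364)) - ((7 + 44) + (-71 - 49)*75) = (127 + 17364) - (51 - 120*75) = 17491 - (51 - 9000) = 17491 - 1*(-8949) = 17491 + 8949 = 26440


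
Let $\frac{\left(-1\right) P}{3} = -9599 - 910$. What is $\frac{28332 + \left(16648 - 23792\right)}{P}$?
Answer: $\frac{21188}{31527} \approx 0.67206$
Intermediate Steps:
$P = 31527$ ($P = - 3 \left(-9599 - 910\right) = \left(-3\right) \left(-10509\right) = 31527$)
$\frac{28332 + \left(16648 - 23792\right)}{P} = \frac{28332 + \left(16648 - 23792\right)}{31527} = \left(28332 - 7144\right) \frac{1}{31527} = 21188 \cdot \frac{1}{31527} = \frac{21188}{31527}$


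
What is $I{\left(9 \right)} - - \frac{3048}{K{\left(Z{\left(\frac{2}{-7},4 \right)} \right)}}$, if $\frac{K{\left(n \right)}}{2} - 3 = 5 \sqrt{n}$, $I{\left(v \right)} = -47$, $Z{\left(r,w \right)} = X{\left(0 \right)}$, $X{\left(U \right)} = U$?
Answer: $461$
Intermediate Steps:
$Z{\left(r,w \right)} = 0$
$K{\left(n \right)} = 6 + 10 \sqrt{n}$ ($K{\left(n \right)} = 6 + 2 \cdot 5 \sqrt{n} = 6 + 10 \sqrt{n}$)
$I{\left(9 \right)} - - \frac{3048}{K{\left(Z{\left(\frac{2}{-7},4 \right)} \right)}} = -47 - - \frac{3048}{6 + 10 \sqrt{0}} = -47 - - \frac{3048}{6 + 10 \cdot 0} = -47 - - \frac{3048}{6 + 0} = -47 - - \frac{3048}{6} = -47 - \left(-3048\right) \frac{1}{6} = -47 - -508 = -47 + 508 = 461$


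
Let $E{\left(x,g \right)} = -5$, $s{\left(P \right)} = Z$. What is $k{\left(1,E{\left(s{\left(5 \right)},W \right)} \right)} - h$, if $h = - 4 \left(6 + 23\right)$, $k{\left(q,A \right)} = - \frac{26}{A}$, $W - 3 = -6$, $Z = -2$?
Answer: $\frac{606}{5} \approx 121.2$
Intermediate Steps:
$W = -3$ ($W = 3 - 6 = -3$)
$s{\left(P \right)} = -2$
$h = -116$ ($h = \left(-4\right) 29 = -116$)
$k{\left(1,E{\left(s{\left(5 \right)},W \right)} \right)} - h = - \frac{26}{-5} - -116 = \left(-26\right) \left(- \frac{1}{5}\right) + 116 = \frac{26}{5} + 116 = \frac{606}{5}$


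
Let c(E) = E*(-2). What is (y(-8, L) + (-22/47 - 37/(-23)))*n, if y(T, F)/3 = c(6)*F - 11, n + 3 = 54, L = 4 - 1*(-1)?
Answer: -11680020/1081 ≈ -10805.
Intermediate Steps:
c(E) = -2*E
L = 5 (L = 4 + 1 = 5)
n = 51 (n = -3 + 54 = 51)
y(T, F) = -33 - 36*F (y(T, F) = 3*((-2*6)*F - 11) = 3*(-12*F - 11) = 3*(-11 - 12*F) = -33 - 36*F)
(y(-8, L) + (-22/47 - 37/(-23)))*n = ((-33 - 36*5) + (-22/47 - 37/(-23)))*51 = ((-33 - 180) + (-22*1/47 - 37*(-1/23)))*51 = (-213 + (-22/47 + 37/23))*51 = (-213 + 1233/1081)*51 = -229020/1081*51 = -11680020/1081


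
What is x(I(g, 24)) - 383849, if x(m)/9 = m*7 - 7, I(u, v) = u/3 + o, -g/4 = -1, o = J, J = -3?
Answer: -384017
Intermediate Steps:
o = -3
g = 4 (g = -4*(-1) = 4)
I(u, v) = -3 + u/3 (I(u, v) = u/3 - 3 = -3 + u/3)
x(m) = -63 + 63*m (x(m) = 9*(m*7 - 7) = 9*(7*m - 7) = 9*(-7 + 7*m) = -63 + 63*m)
x(I(g, 24)) - 383849 = (-63 + 63*(-3 + (1/3)*4)) - 383849 = (-63 + 63*(-3 + 4/3)) - 383849 = (-63 + 63*(-5/3)) - 383849 = (-63 - 105) - 383849 = -168 - 383849 = -384017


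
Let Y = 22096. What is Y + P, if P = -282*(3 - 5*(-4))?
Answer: 15610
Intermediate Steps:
P = -6486 (P = -282*(3 + 20) = -282*23 = -6486)
Y + P = 22096 - 6486 = 15610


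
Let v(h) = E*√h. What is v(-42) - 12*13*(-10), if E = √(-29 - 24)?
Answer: 1560 - √2226 ≈ 1512.8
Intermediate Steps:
E = I*√53 (E = √(-53) = I*√53 ≈ 7.2801*I)
v(h) = I*√53*√h (v(h) = (I*√53)*√h = I*√53*√h)
v(-42) - 12*13*(-10) = I*√53*√(-42) - 12*13*(-10) = I*√53*(I*√42) - 156*(-10) = -√2226 - 1*(-1560) = -√2226 + 1560 = 1560 - √2226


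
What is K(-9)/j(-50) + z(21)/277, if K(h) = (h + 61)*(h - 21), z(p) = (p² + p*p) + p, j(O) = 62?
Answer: -188067/8587 ≈ -21.901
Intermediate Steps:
z(p) = p + 2*p² (z(p) = (p² + p²) + p = 2*p² + p = p + 2*p²)
K(h) = (-21 + h)*(61 + h) (K(h) = (61 + h)*(-21 + h) = (-21 + h)*(61 + h))
K(-9)/j(-50) + z(21)/277 = (-1281 + (-9)² + 40*(-9))/62 + (21*(1 + 2*21))/277 = (-1281 + 81 - 360)*(1/62) + (21*(1 + 42))*(1/277) = -1560*1/62 + (21*43)*(1/277) = -780/31 + 903*(1/277) = -780/31 + 903/277 = -188067/8587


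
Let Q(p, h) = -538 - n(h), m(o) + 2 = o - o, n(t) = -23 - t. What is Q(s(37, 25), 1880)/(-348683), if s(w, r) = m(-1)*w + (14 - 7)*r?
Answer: -1365/348683 ≈ -0.0039147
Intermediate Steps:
m(o) = -2 (m(o) = -2 + (o - o) = -2 + 0 = -2)
s(w, r) = -2*w + 7*r (s(w, r) = -2*w + (14 - 7)*r = -2*w + 7*r)
Q(p, h) = -515 + h (Q(p, h) = -538 - (-23 - h) = -538 + (23 + h) = -515 + h)
Q(s(37, 25), 1880)/(-348683) = (-515 + 1880)/(-348683) = 1365*(-1/348683) = -1365/348683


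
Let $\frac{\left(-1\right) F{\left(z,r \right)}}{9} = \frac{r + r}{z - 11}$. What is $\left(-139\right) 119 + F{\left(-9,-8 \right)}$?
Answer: $- \frac{82741}{5} \approx -16548.0$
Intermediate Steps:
$F{\left(z,r \right)} = - \frac{18 r}{-11 + z}$ ($F{\left(z,r \right)} = - 9 \frac{r + r}{z - 11} = - 9 \frac{2 r}{-11 + z} = - \frac{18 r}{-11 + z}$)
$\left(-139\right) 119 + F{\left(-9,-8 \right)} = \left(-139\right) 119 - - \frac{144}{-11 - 9} = -16541 - - \frac{144}{-20} = -16541 - \left(-144\right) \left(- \frac{1}{20}\right) = -16541 - \frac{36}{5} = - \frac{82741}{5}$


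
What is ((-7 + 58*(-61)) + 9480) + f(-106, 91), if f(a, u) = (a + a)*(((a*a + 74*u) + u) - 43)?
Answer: -3813881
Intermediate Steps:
f(a, u) = 2*a*(-43 + a² + 75*u) (f(a, u) = (2*a)*(((a² + 74*u) + u) - 43) = (2*a)*((a² + 75*u) - 43) = (2*a)*(-43 + a² + 75*u) = 2*a*(-43 + a² + 75*u))
((-7 + 58*(-61)) + 9480) + f(-106, 91) = ((-7 + 58*(-61)) + 9480) + 2*(-106)*(-43 + (-106)² + 75*91) = ((-7 - 3538) + 9480) + 2*(-106)*(-43 + 11236 + 6825) = (-3545 + 9480) + 2*(-106)*18018 = 5935 - 3819816 = -3813881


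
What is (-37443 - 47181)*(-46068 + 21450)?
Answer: 2083273632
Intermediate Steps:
(-37443 - 47181)*(-46068 + 21450) = -84624*(-24618) = 2083273632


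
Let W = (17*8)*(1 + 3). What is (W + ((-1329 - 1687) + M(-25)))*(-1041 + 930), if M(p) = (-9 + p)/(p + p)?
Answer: 6857913/25 ≈ 2.7432e+5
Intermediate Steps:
M(p) = (-9 + p)/(2*p) (M(p) = (-9 + p)/((2*p)) = (-9 + p)*(1/(2*p)) = (-9 + p)/(2*p))
W = 544 (W = 136*4 = 544)
(W + ((-1329 - 1687) + M(-25)))*(-1041 + 930) = (544 + ((-1329 - 1687) + (1/2)*(-9 - 25)/(-25)))*(-1041 + 930) = (544 + (-3016 + (1/2)*(-1/25)*(-34)))*(-111) = (544 + (-3016 + 17/25))*(-111) = (544 - 75383/25)*(-111) = -61783/25*(-111) = 6857913/25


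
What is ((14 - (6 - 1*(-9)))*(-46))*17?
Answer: 782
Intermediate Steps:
((14 - (6 - 1*(-9)))*(-46))*17 = ((14 - (6 + 9))*(-46))*17 = ((14 - 1*15)*(-46))*17 = ((14 - 15)*(-46))*17 = -1*(-46)*17 = 46*17 = 782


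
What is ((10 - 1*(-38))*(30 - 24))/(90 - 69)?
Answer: 96/7 ≈ 13.714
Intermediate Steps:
((10 - 1*(-38))*(30 - 24))/(90 - 69) = ((10 + 38)*6)/21 = (48*6)*(1/21) = 288*(1/21) = 96/7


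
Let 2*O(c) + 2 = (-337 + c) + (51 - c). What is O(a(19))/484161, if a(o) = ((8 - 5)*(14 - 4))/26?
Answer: -48/161387 ≈ -0.00029742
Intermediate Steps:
a(o) = 15/13 (a(o) = (3*10)*(1/26) = 30*(1/26) = 15/13)
O(c) = -144 (O(c) = -1 + ((-337 + c) + (51 - c))/2 = -1 + (½)*(-286) = -1 - 143 = -144)
O(a(19))/484161 = -144/484161 = -144*1/484161 = -48/161387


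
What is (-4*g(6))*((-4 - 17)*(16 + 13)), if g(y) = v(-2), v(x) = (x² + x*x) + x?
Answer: 14616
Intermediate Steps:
v(x) = x + 2*x² (v(x) = (x² + x²) + x = 2*x² + x = x + 2*x²)
g(y) = 6 (g(y) = -2*(1 + 2*(-2)) = -2*(1 - 4) = -2*(-3) = 6)
(-4*g(6))*((-4 - 17)*(16 + 13)) = (-4*6)*((-4 - 17)*(16 + 13)) = -(-504)*29 = -24*(-609) = 14616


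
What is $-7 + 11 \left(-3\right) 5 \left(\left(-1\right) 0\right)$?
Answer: $-7$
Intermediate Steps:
$-7 + 11 \left(-3\right) 5 \left(\left(-1\right) 0\right) = -7 + 11 \left(\left(-15\right) 0\right) = -7 + 11 \cdot 0 = -7 + 0 = -7$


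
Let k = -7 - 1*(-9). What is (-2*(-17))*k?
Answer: 68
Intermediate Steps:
k = 2 (k = -7 + 9 = 2)
(-2*(-17))*k = -2*(-17)*2 = 34*2 = 68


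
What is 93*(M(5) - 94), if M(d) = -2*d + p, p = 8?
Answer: -8928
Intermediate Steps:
M(d) = 8 - 2*d (M(d) = -2*d + 8 = 8 - 2*d)
93*(M(5) - 94) = 93*((8 - 2*5) - 94) = 93*((8 - 10) - 94) = 93*(-2 - 94) = 93*(-96) = -8928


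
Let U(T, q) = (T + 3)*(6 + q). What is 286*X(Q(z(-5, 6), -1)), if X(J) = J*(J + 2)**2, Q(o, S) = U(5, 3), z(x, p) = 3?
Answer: 112761792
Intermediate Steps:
U(T, q) = (3 + T)*(6 + q)
Q(o, S) = 72 (Q(o, S) = 18 + 3*3 + 6*5 + 5*3 = 18 + 9 + 30 + 15 = 72)
X(J) = J*(2 + J)**2
286*X(Q(z(-5, 6), -1)) = 286*(72*(2 + 72)**2) = 286*(72*74**2) = 286*(72*5476) = 286*394272 = 112761792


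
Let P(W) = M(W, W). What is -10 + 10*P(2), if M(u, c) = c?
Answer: 10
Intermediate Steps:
P(W) = W
-10 + 10*P(2) = -10 + 10*2 = -10 + 20 = 10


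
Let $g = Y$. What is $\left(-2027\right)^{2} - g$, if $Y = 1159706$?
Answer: $2949023$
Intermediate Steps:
$g = 1159706$
$\left(-2027\right)^{2} - g = \left(-2027\right)^{2} - 1159706 = 4108729 - 1159706 = 2949023$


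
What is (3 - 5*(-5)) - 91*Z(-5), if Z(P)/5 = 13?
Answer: -5887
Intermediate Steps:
Z(P) = 65 (Z(P) = 5*13 = 65)
(3 - 5*(-5)) - 91*Z(-5) = (3 - 5*(-5)) - 91*65 = (3 + 25) - 5915 = 28 - 5915 = -5887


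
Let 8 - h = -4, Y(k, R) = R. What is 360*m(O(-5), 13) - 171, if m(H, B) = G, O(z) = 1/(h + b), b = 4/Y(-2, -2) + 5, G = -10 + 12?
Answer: 549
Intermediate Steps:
G = 2
h = 12 (h = 8 - 1*(-4) = 8 + 4 = 12)
b = 3 (b = 4/(-2) + 5 = -½*4 + 5 = -2 + 5 = 3)
O(z) = 1/15 (O(z) = 1/(12 + 3) = 1/15)
m(H, B) = 2
360*m(O(-5), 13) - 171 = 360*2 - 171 = 720 - 171 = 549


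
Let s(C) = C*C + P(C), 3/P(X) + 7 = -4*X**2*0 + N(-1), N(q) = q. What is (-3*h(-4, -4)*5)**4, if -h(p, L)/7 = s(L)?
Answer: 29675445556640625/4096 ≈ 7.2450e+12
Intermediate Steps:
P(X) = -3/8 (P(X) = 3/(-7 + (-4*X**2*0 - 1)) = 3/(-7 + (0 - 1)) = 3/(-7 - 1) = 3/(-8) = 3*(-1/8) = -3/8)
s(C) = -3/8 + C**2 (s(C) = C*C - 3/8 = C**2 - 3/8 = -3/8 + C**2)
h(p, L) = 21/8 - 7*L**2 (h(p, L) = -7*(-3/8 + L**2) = 21/8 - 7*L**2)
(-3*h(-4, -4)*5)**4 = (-3*(21/8 - 7*(-4)**2)*5)**4 = (-3*(21/8 - 7*16)*5)**4 = (-3*(21/8 - 112)*5)**4 = (-3*(-875/8)*5)**4 = ((2625/8)*5)**4 = (13125/8)**4 = 29675445556640625/4096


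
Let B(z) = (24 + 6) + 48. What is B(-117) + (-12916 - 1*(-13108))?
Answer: 270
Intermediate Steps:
B(z) = 78 (B(z) = 30 + 48 = 78)
B(-117) + (-12916 - 1*(-13108)) = 78 + (-12916 - 1*(-13108)) = 78 + (-12916 + 13108) = 78 + 192 = 270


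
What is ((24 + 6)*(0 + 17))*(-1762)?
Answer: -898620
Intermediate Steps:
((24 + 6)*(0 + 17))*(-1762) = (30*17)*(-1762) = 510*(-1762) = -898620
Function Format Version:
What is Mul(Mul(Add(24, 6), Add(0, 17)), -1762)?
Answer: -898620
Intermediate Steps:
Mul(Mul(Add(24, 6), Add(0, 17)), -1762) = Mul(Mul(30, 17), -1762) = Mul(510, -1762) = -898620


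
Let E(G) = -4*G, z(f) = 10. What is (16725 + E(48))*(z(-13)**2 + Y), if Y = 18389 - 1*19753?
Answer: -20897712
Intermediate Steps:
Y = -1364 (Y = 18389 - 19753 = -1364)
(16725 + E(48))*(z(-13)**2 + Y) = (16725 - 4*48)*(10**2 - 1364) = (16725 - 192)*(100 - 1364) = 16533*(-1264) = -20897712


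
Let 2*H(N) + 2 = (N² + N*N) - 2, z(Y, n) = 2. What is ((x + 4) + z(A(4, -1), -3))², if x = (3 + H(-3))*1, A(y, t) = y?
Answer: 256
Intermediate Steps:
H(N) = -2 + N² (H(N) = -1 + ((N² + N*N) - 2)/2 = -1 + ((N² + N²) - 2)/2 = -1 + (2*N² - 2)/2 = -1 + (-2 + 2*N²)/2 = -1 + (-1 + N²) = -2 + N²)
x = 10 (x = (3 + (-2 + (-3)²))*1 = (3 + (-2 + 9))*1 = (3 + 7)*1 = 10*1 = 10)
((x + 4) + z(A(4, -1), -3))² = ((10 + 4) + 2)² = (14 + 2)² = 16² = 256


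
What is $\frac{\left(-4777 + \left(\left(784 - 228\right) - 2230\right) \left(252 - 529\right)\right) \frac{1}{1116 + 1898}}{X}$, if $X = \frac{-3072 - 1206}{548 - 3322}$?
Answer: $\frac{636523427}{6446946} \approx 98.733$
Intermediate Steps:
$X = \frac{2139}{1387}$ ($X = \frac{-3072 - 1206}{-2774} = \left(-3072 - 1206\right) \left(- \frac{1}{2774}\right) = \left(-4278\right) \left(- \frac{1}{2774}\right) = \frac{2139}{1387} \approx 1.5422$)
$\frac{\left(-4777 + \left(\left(784 - 228\right) - 2230\right) \left(252 - 529\right)\right) \frac{1}{1116 + 1898}}{X} = \frac{\left(-4777 + \left(\left(784 - 228\right) - 2230\right) \left(252 - 529\right)\right) \frac{1}{1116 + 1898}}{\frac{2139}{1387}} = \frac{-4777 + \left(\left(784 - 228\right) - 2230\right) \left(-277\right)}{3014} \cdot \frac{1387}{2139} = \left(-4777 + \left(556 - 2230\right) \left(-277\right)\right) \frac{1}{3014} \cdot \frac{1387}{2139} = \left(-4777 - -463698\right) \frac{1}{3014} \cdot \frac{1387}{2139} = \left(-4777 + 463698\right) \frac{1}{3014} \cdot \frac{1387}{2139} = 458921 \cdot \frac{1}{3014} \cdot \frac{1387}{2139} = \frac{458921}{3014} \cdot \frac{1387}{2139} = \frac{636523427}{6446946}$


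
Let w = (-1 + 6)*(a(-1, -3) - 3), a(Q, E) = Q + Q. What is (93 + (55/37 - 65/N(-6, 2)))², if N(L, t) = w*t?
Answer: 1256064481/136900 ≈ 9175.0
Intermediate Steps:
a(Q, E) = 2*Q
w = -25 (w = (-1 + 6)*(2*(-1) - 3) = 5*(-2 - 3) = 5*(-5) = -25)
N(L, t) = -25*t
(93 + (55/37 - 65/N(-6, 2)))² = (93 + (55/37 - 65/((-25*2))))² = (93 + (55*(1/37) - 65/(-50)))² = (93 + (55/37 - 65*(-1/50)))² = (93 + (55/37 + 13/10))² = (93 + 1031/370)² = (35441/370)² = 1256064481/136900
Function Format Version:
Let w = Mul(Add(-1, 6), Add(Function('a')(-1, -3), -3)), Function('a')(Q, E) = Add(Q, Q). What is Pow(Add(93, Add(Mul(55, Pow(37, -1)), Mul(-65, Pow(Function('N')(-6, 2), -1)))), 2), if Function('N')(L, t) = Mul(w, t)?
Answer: Rational(1256064481, 136900) ≈ 9175.0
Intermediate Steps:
Function('a')(Q, E) = Mul(2, Q)
w = -25 (w = Mul(Add(-1, 6), Add(Mul(2, -1), -3)) = Mul(5, Add(-2, -3)) = Mul(5, -5) = -25)
Function('N')(L, t) = Mul(-25, t)
Pow(Add(93, Add(Mul(55, Pow(37, -1)), Mul(-65, Pow(Function('N')(-6, 2), -1)))), 2) = Pow(Add(93, Add(Mul(55, Pow(37, -1)), Mul(-65, Pow(Mul(-25, 2), -1)))), 2) = Pow(Add(93, Add(Mul(55, Rational(1, 37)), Mul(-65, Pow(-50, -1)))), 2) = Pow(Add(93, Add(Rational(55, 37), Mul(-65, Rational(-1, 50)))), 2) = Pow(Add(93, Add(Rational(55, 37), Rational(13, 10))), 2) = Pow(Add(93, Rational(1031, 370)), 2) = Pow(Rational(35441, 370), 2) = Rational(1256064481, 136900)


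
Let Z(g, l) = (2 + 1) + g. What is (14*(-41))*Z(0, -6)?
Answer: -1722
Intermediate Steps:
Z(g, l) = 3 + g
(14*(-41))*Z(0, -6) = (14*(-41))*(3 + 0) = -574*3 = -1722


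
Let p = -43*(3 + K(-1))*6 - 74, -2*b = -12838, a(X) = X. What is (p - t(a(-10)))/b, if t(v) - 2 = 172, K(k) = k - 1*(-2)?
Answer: -1280/6419 ≈ -0.19941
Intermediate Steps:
b = 6419 (b = -1/2*(-12838) = 6419)
K(k) = 2 + k (K(k) = k + 2 = 2 + k)
t(v) = 174 (t(v) = 2 + 172 = 174)
p = -1106 (p = -43*(3 + (2 - 1))*6 - 74 = -43*(3 + 1)*6 - 74 = -172*6 - 74 = -43*24 - 74 = -1032 - 74 = -1106)
(p - t(a(-10)))/b = (-1106 - 1*174)/6419 = (-1106 - 174)*(1/6419) = -1280*1/6419 = -1280/6419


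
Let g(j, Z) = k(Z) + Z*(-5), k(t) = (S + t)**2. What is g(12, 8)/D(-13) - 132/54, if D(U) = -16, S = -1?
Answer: -433/144 ≈ -3.0069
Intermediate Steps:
k(t) = (-1 + t)**2
g(j, Z) = (-1 + Z)**2 - 5*Z (g(j, Z) = (-1 + Z)**2 + Z*(-5) = (-1 + Z)**2 - 5*Z)
g(12, 8)/D(-13) - 132/54 = ((-1 + 8)**2 - 5*8)/(-16) - 132/54 = (7**2 - 40)*(-1/16) - 132*1/54 = (49 - 40)*(-1/16) - 22/9 = 9*(-1/16) - 22/9 = -9/16 - 22/9 = -433/144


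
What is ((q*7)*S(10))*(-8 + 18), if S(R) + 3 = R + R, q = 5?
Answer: 5950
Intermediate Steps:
S(R) = -3 + 2*R (S(R) = -3 + (R + R) = -3 + 2*R)
((q*7)*S(10))*(-8 + 18) = ((5*7)*(-3 + 2*10))*(-8 + 18) = (35*(-3 + 20))*10 = (35*17)*10 = 595*10 = 5950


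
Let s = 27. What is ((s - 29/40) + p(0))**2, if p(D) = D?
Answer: 1104601/1600 ≈ 690.38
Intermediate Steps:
((s - 29/40) + p(0))**2 = ((27 - 29/40) + 0)**2 = (1051/40 + 0)**2 = (1051/40)**2 = 1104601/1600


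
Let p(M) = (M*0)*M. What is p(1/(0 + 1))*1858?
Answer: 0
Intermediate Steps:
p(M) = 0 (p(M) = 0*M = 0)
p(1/(0 + 1))*1858 = 0*1858 = 0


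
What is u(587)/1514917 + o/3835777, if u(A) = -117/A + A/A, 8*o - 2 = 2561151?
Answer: 2277535809251207/27287910256750264 ≈ 0.083463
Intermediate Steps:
o = 2561153/8 (o = ¼ + (⅛)*2561151 = ¼ + 2561151/8 = 2561153/8 ≈ 3.2014e+5)
u(A) = 1 - 117/A (u(A) = -117/A + 1 = 1 - 117/A)
u(587)/1514917 + o/3835777 = ((-117 + 587)/587)/1514917 + (2561153/8)/3835777 = ((1/587)*470)*(1/1514917) + (2561153/8)*(1/3835777) = (470/587)*(1/1514917) + 2561153/30686216 = 470/889256279 + 2561153/30686216 = 2277535809251207/27287910256750264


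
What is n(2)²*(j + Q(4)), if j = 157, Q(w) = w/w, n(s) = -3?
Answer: 1422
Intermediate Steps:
Q(w) = 1
n(2)²*(j + Q(4)) = (-3)²*(157 + 1) = 9*158 = 1422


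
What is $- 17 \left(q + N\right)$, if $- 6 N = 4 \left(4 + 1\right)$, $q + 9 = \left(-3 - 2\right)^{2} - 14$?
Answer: $\frac{68}{3} \approx 22.667$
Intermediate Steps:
$q = 2$ ($q = -9 + \left(\left(-3 - 2\right)^{2} - 14\right) = -9 - \left(14 - \left(-5\right)^{2}\right) = -9 + \left(25 - 14\right) = -9 + 11 = 2$)
$N = - \frac{10}{3}$ ($N = - \frac{4 \left(4 + 1\right)}{6} = - \frac{4 \cdot 5}{6} = \left(- \frac{1}{6}\right) 20 = - \frac{10}{3} \approx -3.3333$)
$- 17 \left(q + N\right) = - 17 \left(2 - \frac{10}{3}\right) = \left(-17\right) \left(- \frac{4}{3}\right) = \frac{68}{3}$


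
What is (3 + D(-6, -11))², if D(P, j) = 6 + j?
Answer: 4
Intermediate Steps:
(3 + D(-6, -11))² = (3 + (6 - 11))² = (3 - 5)² = (-2)² = 4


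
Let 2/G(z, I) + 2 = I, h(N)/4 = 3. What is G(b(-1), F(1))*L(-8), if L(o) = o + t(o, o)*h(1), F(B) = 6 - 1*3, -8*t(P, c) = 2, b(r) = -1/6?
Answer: -22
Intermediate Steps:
b(r) = -1/6 (b(r) = -1*1/6 = -1/6)
t(P, c) = -1/4 (t(P, c) = -1/8*2 = -1/4)
h(N) = 12 (h(N) = 4*3 = 12)
F(B) = 3 (F(B) = 6 - 3 = 3)
G(z, I) = 2/(-2 + I)
L(o) = -3 + o (L(o) = o - 1/4*12 = o - 3 = -3 + o)
G(b(-1), F(1))*L(-8) = (2/(-2 + 3))*(-3 - 8) = (2/1)*(-11) = (2*1)*(-11) = 2*(-11) = -22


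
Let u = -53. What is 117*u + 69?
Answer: -6132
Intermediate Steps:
117*u + 69 = 117*(-53) + 69 = -6201 + 69 = -6132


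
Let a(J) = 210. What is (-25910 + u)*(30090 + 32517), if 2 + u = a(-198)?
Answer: -1609125114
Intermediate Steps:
u = 208 (u = -2 + 210 = 208)
(-25910 + u)*(30090 + 32517) = (-25910 + 208)*(30090 + 32517) = -25702*62607 = -1609125114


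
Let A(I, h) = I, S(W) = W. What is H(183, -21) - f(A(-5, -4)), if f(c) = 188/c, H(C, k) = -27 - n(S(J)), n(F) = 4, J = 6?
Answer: 33/5 ≈ 6.6000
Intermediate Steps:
H(C, k) = -31 (H(C, k) = -27 - 1*4 = -27 - 4 = -31)
H(183, -21) - f(A(-5, -4)) = -31 - 188/(-5) = -31 - 188*(-1)/5 = -31 - 1*(-188/5) = -31 + 188/5 = 33/5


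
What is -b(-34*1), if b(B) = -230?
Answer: 230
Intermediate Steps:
-b(-34*1) = -1*(-230) = 230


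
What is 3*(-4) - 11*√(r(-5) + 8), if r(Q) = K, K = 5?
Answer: -12 - 11*√13 ≈ -51.661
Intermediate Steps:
r(Q) = 5
3*(-4) - 11*√(r(-5) + 8) = 3*(-4) - 11*√(5 + 8) = -12 - 11*√13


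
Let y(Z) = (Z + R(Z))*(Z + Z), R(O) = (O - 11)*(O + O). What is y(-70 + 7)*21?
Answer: -24504606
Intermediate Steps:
R(O) = 2*O*(-11 + O) (R(O) = (-11 + O)*(2*O) = 2*O*(-11 + O))
y(Z) = 2*Z*(Z + 2*Z*(-11 + Z)) (y(Z) = (Z + 2*Z*(-11 + Z))*(Z + Z) = (Z + 2*Z*(-11 + Z))*(2*Z) = 2*Z*(Z + 2*Z*(-11 + Z)))
y(-70 + 7)*21 = ((-70 + 7)**2*(-42 + 4*(-70 + 7)))*21 = ((-63)**2*(-42 + 4*(-63)))*21 = (3969*(-42 - 252))*21 = (3969*(-294))*21 = -1166886*21 = -24504606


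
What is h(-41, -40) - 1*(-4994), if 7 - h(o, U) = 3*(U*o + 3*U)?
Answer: 441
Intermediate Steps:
h(o, U) = 7 - 9*U - 3*U*o (h(o, U) = 7 - 3*(U*o + 3*U) = 7 - 3*(3*U + U*o) = 7 - (9*U + 3*U*o) = 7 + (-9*U - 3*U*o) = 7 - 9*U - 3*U*o)
h(-41, -40) - 1*(-4994) = (7 - 9*(-40) - 3*(-40)*(-41)) - 1*(-4994) = (7 + 360 - 4920) + 4994 = -4553 + 4994 = 441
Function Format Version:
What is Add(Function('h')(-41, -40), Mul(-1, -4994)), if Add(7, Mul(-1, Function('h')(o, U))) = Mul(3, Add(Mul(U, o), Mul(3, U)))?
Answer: 441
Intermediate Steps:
Function('h')(o, U) = Add(7, Mul(-9, U), Mul(-3, U, o)) (Function('h')(o, U) = Add(7, Mul(-1, Mul(3, Add(Mul(U, o), Mul(3, U))))) = Add(7, Mul(-1, Mul(3, Add(Mul(3, U), Mul(U, o))))) = Add(7, Mul(-1, Add(Mul(9, U), Mul(3, U, o)))) = Add(7, Add(Mul(-9, U), Mul(-3, U, o))) = Add(7, Mul(-9, U), Mul(-3, U, o)))
Add(Function('h')(-41, -40), Mul(-1, -4994)) = Add(Add(7, Mul(-9, -40), Mul(-3, -40, -41)), Mul(-1, -4994)) = Add(Add(7, 360, -4920), 4994) = Add(-4553, 4994) = 441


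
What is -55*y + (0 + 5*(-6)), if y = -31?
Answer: 1675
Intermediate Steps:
-55*y + (0 + 5*(-6)) = -55*(-31) + (0 + 5*(-6)) = 1705 + (0 - 30) = 1705 - 30 = 1675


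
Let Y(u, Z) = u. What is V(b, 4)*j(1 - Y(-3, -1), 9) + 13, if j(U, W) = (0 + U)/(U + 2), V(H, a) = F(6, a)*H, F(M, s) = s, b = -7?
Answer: -17/3 ≈ -5.6667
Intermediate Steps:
V(H, a) = H*a (V(H, a) = a*H = H*a)
j(U, W) = U/(2 + U)
V(b, 4)*j(1 - Y(-3, -1), 9) + 13 = (-7*4)*((1 - 1*(-3))/(2 + (1 - 1*(-3)))) + 13 = -28*(1 + 3)/(2 + (1 + 3)) + 13 = -112/(2 + 4) + 13 = -112/6 + 13 = -28*⅔ + 13 = -56/3 + 13 = -17/3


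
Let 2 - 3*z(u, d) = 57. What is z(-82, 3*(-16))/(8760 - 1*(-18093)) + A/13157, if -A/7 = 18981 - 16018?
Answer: -1671597854/1059914763 ≈ -1.5771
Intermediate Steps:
z(u, d) = -55/3 (z(u, d) = ⅔ - ⅓*57 = ⅔ - 19 = -55/3)
A = -20741 (A = -7*(18981 - 16018) = -7*2963 = -20741)
z(-82, 3*(-16))/(8760 - 1*(-18093)) + A/13157 = -55/(3*(8760 - 1*(-18093))) - 20741/13157 = -55/(3*(8760 + 18093)) - 20741*1/13157 = -55/3/26853 - 20741/13157 = -55/3*1/26853 - 20741/13157 = -55/80559 - 20741/13157 = -1671597854/1059914763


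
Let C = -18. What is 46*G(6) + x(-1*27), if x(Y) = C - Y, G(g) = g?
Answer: 285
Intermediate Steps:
x(Y) = -18 - Y
46*G(6) + x(-1*27) = 46*6 + (-18 - (-1)*27) = 276 + (-18 - 1*(-27)) = 276 + (-18 + 27) = 276 + 9 = 285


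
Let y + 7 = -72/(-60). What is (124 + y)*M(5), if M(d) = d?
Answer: 591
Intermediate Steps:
y = -29/5 (y = -7 - 72/(-60) = -7 - 72*(-1/60) = -7 + 6/5 = -29/5 ≈ -5.8000)
(124 + y)*M(5) = (124 - 29/5)*5 = (591/5)*5 = 591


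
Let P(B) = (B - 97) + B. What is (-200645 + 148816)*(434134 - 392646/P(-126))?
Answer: -7873105598548/349 ≈ -2.2559e+10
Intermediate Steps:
P(B) = -97 + 2*B (P(B) = (-97 + B) + B = -97 + 2*B)
(-200645 + 148816)*(434134 - 392646/P(-126)) = (-200645 + 148816)*(434134 - 392646/(-97 + 2*(-126))) = -51829*(434134 - 392646/(-97 - 252)) = -51829*(434134 - 392646/(-349)) = -51829*(434134 - 392646*(-1/349)) = -51829*(434134 + 392646/349) = -51829*151905412/349 = -7873105598548/349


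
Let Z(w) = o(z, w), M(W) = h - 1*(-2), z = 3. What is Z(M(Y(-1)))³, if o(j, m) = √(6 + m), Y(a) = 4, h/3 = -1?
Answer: 5*√5 ≈ 11.180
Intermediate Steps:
h = -3 (h = 3*(-1) = -3)
M(W) = -1 (M(W) = -3 - 1*(-2) = -3 + 2 = -1)
Z(w) = √(6 + w)
Z(M(Y(-1)))³ = (√(6 - 1))³ = (√5)³ = 5*√5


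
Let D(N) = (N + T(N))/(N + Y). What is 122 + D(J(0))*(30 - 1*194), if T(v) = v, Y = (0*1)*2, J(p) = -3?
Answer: -206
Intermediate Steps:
Y = 0 (Y = 0*2 = 0)
D(N) = 2 (D(N) = (N + N)/(N + 0) = (2*N)/N = 2)
122 + D(J(0))*(30 - 1*194) = 122 + 2*(30 - 1*194) = 122 + 2*(30 - 194) = 122 + 2*(-164) = 122 - 328 = -206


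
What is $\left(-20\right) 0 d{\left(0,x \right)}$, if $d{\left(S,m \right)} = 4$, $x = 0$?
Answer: $0$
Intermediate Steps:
$\left(-20\right) 0 d{\left(0,x \right)} = \left(-20\right) 0 \cdot 4 = 0 \cdot 4 = 0$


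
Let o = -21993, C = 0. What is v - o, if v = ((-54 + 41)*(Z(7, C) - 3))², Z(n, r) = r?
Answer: 23514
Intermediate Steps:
v = 1521 (v = ((-54 + 41)*(0 - 3))² = (-13*(-3))² = 39² = 1521)
v - o = 1521 - 1*(-21993) = 1521 + 21993 = 23514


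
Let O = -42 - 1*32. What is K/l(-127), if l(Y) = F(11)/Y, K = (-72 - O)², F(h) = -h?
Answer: 508/11 ≈ 46.182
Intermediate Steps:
O = -74 (O = -42 - 32 = -74)
K = 4 (K = (-72 - 1*(-74))² = (-72 + 74)² = 2² = 4)
l(Y) = -11/Y (l(Y) = (-1*11)/Y = -11/Y)
K/l(-127) = 4/((-11/(-127))) = 4/((-11*(-1/127))) = 4/(11/127) = 4*(127/11) = 508/11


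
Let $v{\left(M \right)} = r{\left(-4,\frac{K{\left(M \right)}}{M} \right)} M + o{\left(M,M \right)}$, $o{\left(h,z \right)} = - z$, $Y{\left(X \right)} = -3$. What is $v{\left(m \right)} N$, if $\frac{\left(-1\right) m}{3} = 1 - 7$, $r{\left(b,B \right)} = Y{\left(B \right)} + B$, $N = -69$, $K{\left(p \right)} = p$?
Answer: $3726$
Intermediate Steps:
$r{\left(b,B \right)} = -3 + B$
$m = 18$ ($m = - 3 \left(1 - 7\right) = \left(-3\right) \left(-6\right) = 18$)
$v{\left(M \right)} = - 3 M$ ($v{\left(M \right)} = \left(-3 + \frac{M}{M}\right) M - M = \left(-3 + 1\right) M - M = - 2 M - M = - 3 M$)
$v{\left(m \right)} N = \left(-3\right) 18 \left(-69\right) = \left(-54\right) \left(-69\right) = 3726$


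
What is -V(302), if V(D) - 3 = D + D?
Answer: -607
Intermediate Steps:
V(D) = 3 + 2*D (V(D) = 3 + (D + D) = 3 + 2*D)
-V(302) = -(3 + 2*302) = -(3 + 604) = -1*607 = -607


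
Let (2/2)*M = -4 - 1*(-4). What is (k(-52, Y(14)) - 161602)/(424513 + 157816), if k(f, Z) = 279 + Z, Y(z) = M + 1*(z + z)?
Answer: -161295/582329 ≈ -0.27698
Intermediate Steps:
M = 0 (M = -4 - 1*(-4) = -4 + 4 = 0)
Y(z) = 2*z (Y(z) = 0 + 1*(z + z) = 0 + 1*(2*z) = 0 + 2*z = 2*z)
(k(-52, Y(14)) - 161602)/(424513 + 157816) = ((279 + 2*14) - 161602)/(424513 + 157816) = ((279 + 28) - 161602)/582329 = (307 - 161602)*(1/582329) = -161295*1/582329 = -161295/582329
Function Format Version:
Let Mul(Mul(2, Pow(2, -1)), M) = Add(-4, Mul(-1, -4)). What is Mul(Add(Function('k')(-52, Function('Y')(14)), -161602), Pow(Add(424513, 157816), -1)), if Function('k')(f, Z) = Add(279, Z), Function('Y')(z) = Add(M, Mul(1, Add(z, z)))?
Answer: Rational(-161295, 582329) ≈ -0.27698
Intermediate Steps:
M = 0 (M = Add(-4, Mul(-1, -4)) = Add(-4, 4) = 0)
Function('Y')(z) = Mul(2, z) (Function('Y')(z) = Add(0, Mul(1, Add(z, z))) = Add(0, Mul(1, Mul(2, z))) = Add(0, Mul(2, z)) = Mul(2, z))
Mul(Add(Function('k')(-52, Function('Y')(14)), -161602), Pow(Add(424513, 157816), -1)) = Mul(Add(Add(279, Mul(2, 14)), -161602), Pow(Add(424513, 157816), -1)) = Mul(Add(Add(279, 28), -161602), Pow(582329, -1)) = Mul(Add(307, -161602), Rational(1, 582329)) = Mul(-161295, Rational(1, 582329)) = Rational(-161295, 582329)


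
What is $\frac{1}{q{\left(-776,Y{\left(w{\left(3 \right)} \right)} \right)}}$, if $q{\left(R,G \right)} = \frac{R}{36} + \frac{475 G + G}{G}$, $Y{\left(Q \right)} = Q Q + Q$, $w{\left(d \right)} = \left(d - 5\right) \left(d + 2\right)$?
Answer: $\frac{9}{4090} \approx 0.0022005$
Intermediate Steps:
$w{\left(d \right)} = \left(-5 + d\right) \left(2 + d\right)$
$Y{\left(Q \right)} = Q + Q^{2}$ ($Y{\left(Q \right)} = Q^{2} + Q = Q + Q^{2}$)
$q{\left(R,G \right)} = 476 + \frac{R}{36}$ ($q{\left(R,G \right)} = R \frac{1}{36} + \frac{476 G}{G} = \frac{R}{36} + 476 = 476 + \frac{R}{36}$)
$\frac{1}{q{\left(-776,Y{\left(w{\left(3 \right)} \right)} \right)}} = \frac{1}{476 + \frac{1}{36} \left(-776\right)} = \frac{1}{476 - \frac{194}{9}} = \frac{1}{\frac{4090}{9}} = \frac{9}{4090}$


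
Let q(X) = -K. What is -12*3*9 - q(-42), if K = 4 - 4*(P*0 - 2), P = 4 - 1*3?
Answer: -312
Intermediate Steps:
P = 1 (P = 4 - 3 = 1)
K = 12 (K = 4 - 4*(1*0 - 2) = 4 - 4*(0 - 2) = 4 - 4*(-2) = 4 + 8 = 12)
q(X) = -12 (q(X) = -1*12 = -12)
-12*3*9 - q(-42) = -12*3*9 - 1*(-12) = -36*9 + 12 = -324 + 12 = -312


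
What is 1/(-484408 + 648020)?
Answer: 1/163612 ≈ 6.1120e-6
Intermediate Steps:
1/(-484408 + 648020) = 1/163612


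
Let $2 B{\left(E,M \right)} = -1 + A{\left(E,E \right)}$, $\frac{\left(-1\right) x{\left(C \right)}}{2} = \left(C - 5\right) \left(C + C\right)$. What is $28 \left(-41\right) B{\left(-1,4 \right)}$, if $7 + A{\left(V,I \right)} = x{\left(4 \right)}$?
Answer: $-4592$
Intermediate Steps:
$x{\left(C \right)} = - 4 C \left(-5 + C\right)$ ($x{\left(C \right)} = - 2 \left(C - 5\right) \left(C + C\right) = - 2 \left(-5 + C\right) 2 C = - 2 \cdot 2 C \left(-5 + C\right) = - 4 C \left(-5 + C\right)$)
$A{\left(V,I \right)} = 9$ ($A{\left(V,I \right)} = -7 + 4 \cdot 4 \left(5 - 4\right) = -7 + 4 \cdot 4 \cdot 1 = -7 + 16 = 9$)
$B{\left(E,M \right)} = 4$ ($B{\left(E,M \right)} = \frac{-1 + 9}{2} = \frac{1}{2} \cdot 8 = 4$)
$28 \left(-41\right) B{\left(-1,4 \right)} = 28 \left(-41\right) 4 = \left(-1148\right) 4 = -4592$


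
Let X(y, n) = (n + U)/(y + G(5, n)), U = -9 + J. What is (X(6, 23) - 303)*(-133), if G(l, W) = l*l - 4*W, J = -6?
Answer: 2459303/61 ≈ 40316.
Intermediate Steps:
G(l, W) = l² - 4*W
U = -15 (U = -9 - 6 = -15)
X(y, n) = (-15 + n)/(25 + y - 4*n) (X(y, n) = (n - 15)/(y + (5² - 4*n)) = (-15 + n)/(y + (25 - 4*n)) = (-15 + n)/(25 + y - 4*n))
(X(6, 23) - 303)*(-133) = ((-15 + 23)/(25 + 6 - 4*23) - 303)*(-133) = (8/(25 + 6 - 92) - 303)*(-133) = (8/(-61) - 303)*(-133) = (-1/61*8 - 303)*(-133) = (-8/61 - 303)*(-133) = -18491/61*(-133) = 2459303/61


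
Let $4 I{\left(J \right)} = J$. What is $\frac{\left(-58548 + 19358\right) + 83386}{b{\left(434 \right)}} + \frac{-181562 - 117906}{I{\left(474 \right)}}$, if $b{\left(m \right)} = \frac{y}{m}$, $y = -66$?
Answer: $- \frac{764240324}{2607} \approx -2.9315 \cdot 10^{5}$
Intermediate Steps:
$I{\left(J \right)} = \frac{J}{4}$
$b{\left(m \right)} = - \frac{66}{m}$
$\frac{\left(-58548 + 19358\right) + 83386}{b{\left(434 \right)}} + \frac{-181562 - 117906}{I{\left(474 \right)}} = \frac{\left(-58548 + 19358\right) + 83386}{\left(-66\right) \frac{1}{434}} + \frac{-181562 - 117906}{\frac{1}{4} \cdot 474} = \frac{-39190 + 83386}{\left(-66\right) \frac{1}{434}} - \frac{299468}{\frac{237}{2}} = \frac{44196}{- \frac{33}{217}} - \frac{598936}{237} = 44196 \left(- \frac{217}{33}\right) - \frac{598936}{237} = - \frac{3196844}{11} - \frac{598936}{237} = - \frac{764240324}{2607}$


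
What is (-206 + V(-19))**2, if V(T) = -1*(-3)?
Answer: 41209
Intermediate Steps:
V(T) = 3
(-206 + V(-19))**2 = (-206 + 3)**2 = (-203)**2 = 41209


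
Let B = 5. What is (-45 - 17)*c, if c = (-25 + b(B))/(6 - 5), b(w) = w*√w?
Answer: 1550 - 310*√5 ≈ 856.82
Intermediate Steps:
b(w) = w^(3/2)
c = -25 + 5*√5 (c = (-25 + 5^(3/2))/(6 - 5) = (-25 + 5*√5)/1 = (-25 + 5*√5)*1 = -25 + 5*√5 ≈ -13.820)
(-45 - 17)*c = (-45 - 17)*(-25 + 5*√5) = -62*(-25 + 5*√5) = 1550 - 310*√5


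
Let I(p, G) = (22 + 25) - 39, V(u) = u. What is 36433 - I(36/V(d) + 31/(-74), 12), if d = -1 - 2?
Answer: 36425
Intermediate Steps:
d = -3
I(p, G) = 8 (I(p, G) = 47 - 39 = 8)
36433 - I(36/V(d) + 31/(-74), 12) = 36433 - 1*8 = 36433 - 8 = 36425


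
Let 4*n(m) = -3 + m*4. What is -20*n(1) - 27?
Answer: -32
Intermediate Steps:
n(m) = -¾ + m (n(m) = (-3 + m*4)/4 = (-3 + 4*m)/4 = -¾ + m)
-20*n(1) - 27 = -20*(-¾ + 1) - 27 = -20*¼ - 27 = -5 - 27 = -32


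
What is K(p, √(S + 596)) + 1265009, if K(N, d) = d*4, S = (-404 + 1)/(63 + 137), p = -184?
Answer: 1265009 + √237594/5 ≈ 1.2651e+6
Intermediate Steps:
S = -403/200 ≈ -2.0150
K(N, d) = 4*d
K(p, √(S + 596)) + 1265009 = 4*√(-403/200 + 596) + 1265009 = 4*√(118797/200) + 1265009 = 4*(√237594/20) + 1265009 = √237594/5 + 1265009 = 1265009 + √237594/5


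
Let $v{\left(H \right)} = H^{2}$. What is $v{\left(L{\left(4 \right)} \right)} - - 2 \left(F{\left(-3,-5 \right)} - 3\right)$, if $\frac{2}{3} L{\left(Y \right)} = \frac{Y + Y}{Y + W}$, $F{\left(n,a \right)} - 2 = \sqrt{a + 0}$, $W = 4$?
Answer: $\frac{1}{4} + 2 i \sqrt{5} \approx 0.25 + 4.4721 i$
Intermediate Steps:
$F{\left(n,a \right)} = 2 + \sqrt{a}$ ($F{\left(n,a \right)} = 2 + \sqrt{a + 0} = 2 + \sqrt{a}$)
$L{\left(Y \right)} = \frac{3 Y}{4 + Y}$ ($L{\left(Y \right)} = \frac{3 \frac{Y + Y}{Y + 4}}{2} = \frac{3 \frac{2 Y}{4 + Y}}{2} = \frac{3 Y}{4 + Y}$)
$v{\left(L{\left(4 \right)} \right)} - - 2 \left(F{\left(-3,-5 \right)} - 3\right) = \left(3 \cdot 4 \frac{1}{4 + 4}\right)^{2} - - 2 \left(\left(2 + \sqrt{-5}\right) - 3\right) = \left(3 \cdot 4 \cdot \frac{1}{8}\right)^{2} - - 2 \left(\left(2 + i \sqrt{5}\right) - 3\right) = \left(3 \cdot 4 \cdot \frac{1}{8}\right)^{2} - - 2 \left(-1 + i \sqrt{5}\right) = \left(\frac{3}{2}\right)^{2} - \left(2 - 2 i \sqrt{5}\right) = \frac{9}{4} - \left(2 - 2 i \sqrt{5}\right) = \frac{1}{4} + 2 i \sqrt{5}$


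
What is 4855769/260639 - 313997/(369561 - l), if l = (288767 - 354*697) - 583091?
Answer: 4339935070004/237343868097 ≈ 18.285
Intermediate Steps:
l = -541062 (l = (288767 - 246738) - 583091 = 42029 - 583091 = -541062)
4855769/260639 - 313997/(369561 - l) = 4855769/260639 - 313997/(369561 - 1*(-541062)) = 4855769*(1/260639) - 313997/(369561 + 541062) = 4855769/260639 - 313997/910623 = 4339935070004/237343868097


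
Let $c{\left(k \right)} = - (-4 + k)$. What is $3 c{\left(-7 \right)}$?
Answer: $33$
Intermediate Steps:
$c{\left(k \right)} = 4 - k$
$3 c{\left(-7 \right)} = 3 \left(4 - -7\right) = 3 \left(4 + 7\right) = 3 \cdot 11 = 33$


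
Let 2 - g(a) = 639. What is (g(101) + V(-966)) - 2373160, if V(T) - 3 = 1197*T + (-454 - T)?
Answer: -3529584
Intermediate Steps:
V(T) = -451 + 1196*T (V(T) = 3 + (1197*T + (-454 - T)) = 3 + (-454 + 1196*T) = -451 + 1196*T)
g(a) = -637 (g(a) = 2 - 1*639 = 2 - 639 = -637)
(g(101) + V(-966)) - 2373160 = (-637 + (-451 + 1196*(-966))) - 2373160 = (-637 + (-451 - 1155336)) - 2373160 = (-637 - 1155787) - 2373160 = -1156424 - 2373160 = -3529584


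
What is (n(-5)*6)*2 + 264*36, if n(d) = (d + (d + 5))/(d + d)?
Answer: 9510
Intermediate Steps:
n(d) = (5 + 2*d)/(2*d) (n(d) = (d + (5 + d))/((2*d)) = (5 + 2*d)*(1/(2*d)) = (5 + 2*d)/(2*d))
(n(-5)*6)*2 + 264*36 = (((5/2 - 5)/(-5))*6)*2 + 264*36 = (-1/5*(-5/2)*6)*2 + 9504 = ((1/2)*6)*2 + 9504 = 3*2 + 9504 = 6 + 9504 = 9510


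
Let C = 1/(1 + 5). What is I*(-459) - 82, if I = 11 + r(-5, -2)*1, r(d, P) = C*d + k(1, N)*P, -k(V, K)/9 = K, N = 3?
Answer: -59069/2 ≈ -29535.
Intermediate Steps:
k(V, K) = -9*K
C = ⅙ (C = 1/6 = ⅙ ≈ 0.16667)
r(d, P) = -27*P + d/6 (r(d, P) = d/6 + (-9*3)*P = d/6 - 27*P = -27*P + d/6)
I = 385/6 (I = 11 + (-27*(-2) + (⅙)*(-5))*1 = 11 + (54 - ⅚)*1 = 11 + (319/6)*1 = 11 + 319/6 = 385/6 ≈ 64.167)
I*(-459) - 82 = (385/6)*(-459) - 82 = -58905/2 - 82 = -59069/2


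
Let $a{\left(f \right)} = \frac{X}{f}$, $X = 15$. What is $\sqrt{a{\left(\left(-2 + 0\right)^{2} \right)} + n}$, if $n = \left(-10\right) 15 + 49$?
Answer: $\frac{i \sqrt{389}}{2} \approx 9.8615 i$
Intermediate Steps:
$a{\left(f \right)} = \frac{15}{f}$
$n = -101$ ($n = -150 + 49 = -101$)
$\sqrt{a{\left(\left(-2 + 0\right)^{2} \right)} + n} = \sqrt{\frac{15}{\left(-2 + 0\right)^{2}} - 101} = \sqrt{\frac{15}{\left(-2\right)^{2}} - 101} = \sqrt{\frac{15}{4} - 101} = \sqrt{- \frac{389}{4}} = \frac{i \sqrt{389}}{2}$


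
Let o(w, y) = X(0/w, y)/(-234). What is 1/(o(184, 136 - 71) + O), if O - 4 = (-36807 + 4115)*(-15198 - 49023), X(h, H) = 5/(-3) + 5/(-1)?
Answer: 351/736929040546 ≈ 4.7630e-10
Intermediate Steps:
X(h, H) = -20/3 (X(h, H) = 5*(-⅓) + 5*(-1) = -5/3 - 5 = -20/3)
o(w, y) = 10/351 (o(w, y) = -20/3/(-234) = -20/3*(-1/234) = 10/351)
O = 2099512936 (O = 4 + (-36807 + 4115)*(-15198 - 49023) = 4 - 32692*(-64221) = 4 + 2099512932 = 2099512936)
1/(o(184, 136 - 71) + O) = 1/(10/351 + 2099512936) = 1/(736929040546/351) = 351/736929040546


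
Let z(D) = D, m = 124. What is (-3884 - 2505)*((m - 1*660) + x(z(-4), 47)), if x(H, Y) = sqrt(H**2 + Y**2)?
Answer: 3424504 - 31945*sqrt(89) ≈ 3.1231e+6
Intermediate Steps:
(-3884 - 2505)*((m - 1*660) + x(z(-4), 47)) = (-3884 - 2505)*((124 - 1*660) + sqrt((-4)**2 + 47**2)) = -6389*((124 - 660) + sqrt(16 + 2209)) = -6389*(-536 + sqrt(2225)) = -6389*(-536 + 5*sqrt(89)) = 3424504 - 31945*sqrt(89)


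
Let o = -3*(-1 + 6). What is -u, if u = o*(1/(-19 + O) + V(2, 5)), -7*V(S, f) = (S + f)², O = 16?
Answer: -110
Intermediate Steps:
V(S, f) = -(S + f)²/7
o = -15 (o = -3*5 = -15)
u = 110 (u = -15*(1/(-19 + 16) - (2 + 5)²/7) = -15*(1/(-3) - ⅐*7²) = -15*(-⅓ - ⅐*49) = -15*(-⅓ - 7) = -15*(-22/3) = 110)
-u = -1*110 = -110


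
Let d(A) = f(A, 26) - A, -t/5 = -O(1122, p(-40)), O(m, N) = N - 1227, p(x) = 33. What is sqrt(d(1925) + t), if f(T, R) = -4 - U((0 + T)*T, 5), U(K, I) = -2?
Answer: I*sqrt(7897) ≈ 88.865*I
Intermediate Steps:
O(m, N) = -1227 + N
f(T, R) = -2 (f(T, R) = -4 - 1*(-2) = -4 + 2 = -2)
t = -5970 (t = -(-5)*(-1227 + 33) = -(-5)*(-1194) = -5*1194 = -5970)
d(A) = -2 - A
sqrt(d(1925) + t) = sqrt((-2 - 1*1925) - 5970) = sqrt((-2 - 1925) - 5970) = sqrt(-1927 - 5970) = sqrt(-7897) = I*sqrt(7897)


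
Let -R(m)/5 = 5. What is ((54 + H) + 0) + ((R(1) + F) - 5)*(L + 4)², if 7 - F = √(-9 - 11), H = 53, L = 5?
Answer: -1756 - 162*I*√5 ≈ -1756.0 - 362.24*I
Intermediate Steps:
R(m) = -25 (R(m) = -5*5 = -25)
F = 7 - 2*I*√5 (F = 7 - √(-9 - 11) = 7 - √(-20) = 7 - 2*I*√5 ≈ 7.0 - 4.4721*I)
((54 + H) + 0) + ((R(1) + F) - 5)*(L + 4)² = ((54 + 53) + 0) + ((-25 + (7 - 2*I*√5)) - 5)*(5 + 4)² = (107 + 0) + ((-18 - 2*I*√5) - 5)*9² = 107 + (-23 - 2*I*√5)*81 = 107 + (-1863 - 162*I*√5) = -1756 - 162*I*√5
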